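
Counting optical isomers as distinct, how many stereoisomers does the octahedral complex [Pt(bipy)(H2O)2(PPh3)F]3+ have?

6

The six octahedral sites form three mutually perpendicular trans pairs.
Each bipy is bidentate and must span two cis positions.
The distinct arrangements are (4 in all): H2O cis (3 arrangements, 2 chiral); H2O trans.
Of these, 2 lack any improper symmetry element and so occur as enantiomeric pairs, giving 4 + 2 = 6 stereoisomers in total.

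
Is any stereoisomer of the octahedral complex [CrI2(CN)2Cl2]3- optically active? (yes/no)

The six octahedral sites form three mutually perpendicular trans pairs.
Systematic placement gives 5 geometric isomers: I trans, CN trans, Cl trans; I cis, CN trans, Cl cis; I trans, CN cis, Cl cis; I cis, CN cis, Cl cis (chiral); I cis, CN cis, Cl trans.
One of these lacks any improper symmetry element and so occurs as an enantiomeric pair, giving 5 + 1 = 6 stereoisomers in total.

yes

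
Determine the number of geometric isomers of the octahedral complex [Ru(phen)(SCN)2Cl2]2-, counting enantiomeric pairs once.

Each phen is bidentate and must span two cis positions.
Working through the distinct placements yields 3 geometric isomers: SCN cis, Cl trans; SCN cis, Cl cis (chiral); SCN trans, Cl cis.

3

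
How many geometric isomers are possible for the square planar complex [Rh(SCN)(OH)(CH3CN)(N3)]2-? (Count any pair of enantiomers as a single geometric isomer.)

In a square planar complex each vertex has one trans partner and two cis neighbours.
There are 3 geometric isomers: (CH3CN/OH trans, N3/SCN trans); (CH3CN/SCN trans, N3/OH trans); (CH3CN/N3 trans, OH/SCN trans).

3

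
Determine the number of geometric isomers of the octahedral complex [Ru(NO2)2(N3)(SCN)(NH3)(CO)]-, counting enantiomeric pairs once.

Placing the ligands in turn and identifying arrangements related by rotation or reflection leaves 9 distinct geometric isomers.

9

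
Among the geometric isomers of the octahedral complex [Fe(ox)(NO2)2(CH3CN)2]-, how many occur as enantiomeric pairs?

The six octahedral sites form three mutually perpendicular trans pairs.
Each ox is bidentate and must span two cis positions.
There are 3 geometric isomers: NO2 cis, CH3CN trans; NO2 cis, CH3CN cis (chiral); NO2 trans, CH3CN cis.
One of these lacks any improper symmetry element and so occurs as an enantiomeric pair, giving 3 + 1 = 4 stereoisomers in total.

1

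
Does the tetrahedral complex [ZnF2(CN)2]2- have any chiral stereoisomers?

no

All four vertices of a tetrahedron are equivalent and mutually adjacent, so cis/trans isomerism cannot arise.
Only one geometric arrangement is possible.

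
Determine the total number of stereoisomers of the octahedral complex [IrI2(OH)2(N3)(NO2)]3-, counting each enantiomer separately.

An octahedron has six vertices in three trans pairs; every non-trans pair is cis.
Systematic placement gives 6 geometric isomers: I trans, OH trans; I trans, OH cis; I cis, OH trans; I cis, OH cis (3 arrangements, 2 chiral).
Of these, 2 lack any improper symmetry element and so occur as enantiomeric pairs, giving 6 + 2 = 8 stereoisomers in total.

8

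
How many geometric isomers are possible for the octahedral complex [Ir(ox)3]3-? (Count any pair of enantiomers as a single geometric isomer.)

1

The six octahedral sites form three mutually perpendicular trans pairs.
Each ox is bidentate and must span two cis positions.
Only one geometric arrangement is possible; it has no improper symmetry element, so it exists as a pair of enantiomers (2 stereoisomers).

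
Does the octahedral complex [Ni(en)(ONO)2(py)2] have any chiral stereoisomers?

yes

The six octahedral sites form three mutually perpendicular trans pairs.
Each en is bidentate and must span two cis positions.
The distinct arrangements are (3 in all): ONO trans, py cis; ONO cis, py trans; ONO cis, py cis (chiral).
One of these lacks any improper symmetry element and so occurs as an enantiomeric pair, giving 3 + 1 = 4 stereoisomers in total.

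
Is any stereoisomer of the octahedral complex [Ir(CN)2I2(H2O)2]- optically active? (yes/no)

yes

The distinct arrangements are (5 in all): CN trans, I trans, H2O trans; CN trans, I cis, H2O cis; CN cis, I trans, H2O cis; CN cis, I cis, H2O cis (chiral); CN cis, I cis, H2O trans.
One of these lacks any improper symmetry element and so occurs as an enantiomeric pair, giving 5 + 1 = 6 stereoisomers in total.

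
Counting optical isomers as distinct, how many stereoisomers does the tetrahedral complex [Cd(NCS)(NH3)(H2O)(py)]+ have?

In a tetrahedral complex all four positions are equivalent and every pair of ligands is adjacent — there is no cis/trans distinction.
Only one geometric arrangement is possible; it has no improper symmetry element, so it exists as a pair of enantiomers (2 stereoisomers).

2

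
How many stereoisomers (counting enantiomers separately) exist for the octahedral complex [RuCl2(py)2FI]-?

8

In an octahedral complex each vertex has one trans partner and four cis neighbours.
Systematic placement gives 6 geometric isomers: Cl trans, py trans; Cl trans, py cis; Cl cis, py trans; Cl cis, py cis (3 arrangements, 2 chiral).
Of these, 2 lack any improper symmetry element and so occur as enantiomeric pairs, giving 6 + 2 = 8 stereoisomers in total.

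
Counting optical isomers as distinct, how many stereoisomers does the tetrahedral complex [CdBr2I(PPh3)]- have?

1

In a tetrahedral complex all four positions are equivalent and every pair of ligands is adjacent — there is no cis/trans distinction.
Only one geometric arrangement is possible.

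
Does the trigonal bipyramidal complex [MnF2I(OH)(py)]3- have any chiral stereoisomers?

Placing the ligands in turn and identifying arrangements related by rotation or reflection leaves 7 distinct geometric isomers.
Of these, 3 lack any improper symmetry element and so occur as enantiomeric pairs, giving 7 + 3 = 10 stereoisomers in total.

yes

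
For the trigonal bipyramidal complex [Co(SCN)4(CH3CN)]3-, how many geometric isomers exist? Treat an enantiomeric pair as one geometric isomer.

Systematic placement gives 2 geometric isomers: CH3CN axial; CH3CN equatorial.

2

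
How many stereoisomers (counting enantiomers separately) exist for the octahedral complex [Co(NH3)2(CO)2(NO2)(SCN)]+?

In an octahedral complex each vertex has one trans partner and four cis neighbours.
There are 6 geometric isomers: NH3 trans, CO trans; NH3 cis, CO trans; NH3 cis, CO cis (3 arrangements, 2 chiral); NH3 trans, CO cis.
Of these, 2 lack any improper symmetry element and so occur as enantiomeric pairs, giving 6 + 2 = 8 stereoisomers in total.

8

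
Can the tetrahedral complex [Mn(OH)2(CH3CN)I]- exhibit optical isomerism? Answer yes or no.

no

All four vertices of a tetrahedron are equivalent and mutually adjacent, so cis/trans isomerism cannot arise.
Only one geometric arrangement is possible.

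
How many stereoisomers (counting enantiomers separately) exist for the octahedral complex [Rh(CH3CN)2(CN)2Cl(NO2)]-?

8

The distinct arrangements are (6 in all): CH3CN trans, CN trans; CH3CN trans, CN cis; CH3CN cis, CN cis (3 arrangements, 2 chiral); CH3CN cis, CN trans.
Of these, 2 lack any improper symmetry element and so occur as enantiomeric pairs, giving 6 + 2 = 8 stereoisomers in total.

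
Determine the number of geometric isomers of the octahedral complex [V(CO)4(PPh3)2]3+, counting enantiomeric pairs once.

2

An octahedron has six vertices in three trans pairs; every non-trans pair is cis.
The distinct arrangements are (2 in all): PPh3 trans; PPh3 cis.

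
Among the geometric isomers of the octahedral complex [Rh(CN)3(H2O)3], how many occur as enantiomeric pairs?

0

There are 2 geometric isomers: CN mer; CN fac.
Each arrangement has an internal mirror plane or centre of symmetry, so none is chiral.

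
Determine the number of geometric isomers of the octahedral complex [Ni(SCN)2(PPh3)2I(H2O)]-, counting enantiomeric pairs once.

An octahedron has six vertices in three trans pairs; every non-trans pair is cis.
Working through the distinct placements yields 6 geometric isomers: SCN trans, PPh3 trans; SCN cis, PPh3 cis (3 arrangements, 2 chiral); SCN trans, PPh3 cis; SCN cis, PPh3 trans.

6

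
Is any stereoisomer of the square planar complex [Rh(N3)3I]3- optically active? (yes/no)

no

In a square planar complex each vertex has one trans partner and two cis neighbours.
Only one geometric arrangement is possible.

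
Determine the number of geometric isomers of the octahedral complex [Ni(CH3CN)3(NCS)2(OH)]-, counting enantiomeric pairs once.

The six octahedral sites form three mutually perpendicular trans pairs.
Systematic placement gives 3 geometric isomers: CH3CN mer, NCS cis; CH3CN mer, NCS trans; CH3CN fac, NCS cis.

3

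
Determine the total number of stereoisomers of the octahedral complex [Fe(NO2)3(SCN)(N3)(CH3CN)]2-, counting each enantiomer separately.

5

The six octahedral sites form three mutually perpendicular trans pairs.
Working through the distinct placements yields 4 geometric isomers: NO2 mer (3 arrangements); NO2 fac (chiral).
One of these lacks any improper symmetry element and so occurs as an enantiomeric pair, giving 4 + 1 = 5 stereoisomers in total.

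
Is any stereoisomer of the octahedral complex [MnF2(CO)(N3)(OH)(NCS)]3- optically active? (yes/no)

yes

In an octahedral complex each vertex has one trans partner and four cis neighbours.
Exhaustive case analysis gives 9 geometric isomers.
Of these, 6 lack any improper symmetry element and so occur as enantiomeric pairs, giving 9 + 6 = 15 stereoisomers in total.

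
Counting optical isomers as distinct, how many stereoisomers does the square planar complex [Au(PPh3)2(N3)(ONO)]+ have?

2

Systematic placement gives 2 geometric isomers: PPh3 cis; PPh3 trans.
Each arrangement has an internal mirror plane or centre of symmetry, so none is chiral.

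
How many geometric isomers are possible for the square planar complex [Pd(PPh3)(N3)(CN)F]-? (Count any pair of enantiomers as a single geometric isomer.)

In a square planar complex each vertex has one trans partner and two cis neighbours.
There are 3 geometric isomers: (CN/N3 trans, F/PPh3 trans); (CN/PPh3 trans, F/N3 trans); (CN/F trans, N3/PPh3 trans).

3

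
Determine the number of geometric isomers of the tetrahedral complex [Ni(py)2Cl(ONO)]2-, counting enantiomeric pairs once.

1

Only one geometric arrangement is possible.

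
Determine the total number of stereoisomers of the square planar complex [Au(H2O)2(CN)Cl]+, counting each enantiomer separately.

2

In a square planar complex each vertex has one trans partner and two cis neighbours.
Systematic placement gives 2 geometric isomers: H2O cis; H2O trans.
Each arrangement has an internal mirror plane or centre of symmetry, so none is chiral.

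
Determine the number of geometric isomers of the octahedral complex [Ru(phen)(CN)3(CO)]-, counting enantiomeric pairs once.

2

An octahedron has six vertices in three trans pairs; every non-trans pair is cis.
Each phen is bidentate and must span two cis positions.
Systematic placement gives 2 geometric isomers: CN mer; CN fac.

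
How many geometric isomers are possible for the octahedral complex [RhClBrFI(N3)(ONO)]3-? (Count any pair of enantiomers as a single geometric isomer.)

The six octahedral sites form three mutually perpendicular trans pairs.
Exhaustive case analysis gives 15 geometric isomers.

15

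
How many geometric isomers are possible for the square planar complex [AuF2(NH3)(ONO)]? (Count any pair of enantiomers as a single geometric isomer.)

2

Working through the distinct placements yields 2 geometric isomers: F cis; F trans.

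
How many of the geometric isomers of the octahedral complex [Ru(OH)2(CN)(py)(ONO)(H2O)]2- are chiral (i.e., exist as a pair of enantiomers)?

In an octahedral complex each vertex has one trans partner and four cis neighbours.
Placing the ligands in turn and identifying arrangements related by rotation or reflection leaves 9 distinct geometric isomers.
Of these, 6 lack any improper symmetry element and so occur as enantiomeric pairs, giving 9 + 6 = 15 stereoisomers in total.

6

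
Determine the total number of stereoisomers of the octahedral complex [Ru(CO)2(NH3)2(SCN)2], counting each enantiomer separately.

6

The six octahedral sites form three mutually perpendicular trans pairs.
There are 5 geometric isomers: CO trans, NH3 trans, SCN trans; CO trans, NH3 cis, SCN cis; CO cis, NH3 cis, SCN trans; CO cis, NH3 cis, SCN cis (chiral); CO cis, NH3 trans, SCN cis.
One of these lacks any improper symmetry element and so occurs as an enantiomeric pair, giving 5 + 1 = 6 stereoisomers in total.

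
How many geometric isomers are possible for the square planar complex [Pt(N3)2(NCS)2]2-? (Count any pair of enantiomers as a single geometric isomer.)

2

A square has two trans pairs of vertices; adjacent vertices are cis.
Working through the distinct placements yields 2 geometric isomers: N3 cis; N3 trans.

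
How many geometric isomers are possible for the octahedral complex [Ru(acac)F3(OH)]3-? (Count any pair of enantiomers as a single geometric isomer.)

In an octahedral complex each vertex has one trans partner and four cis neighbours.
Each acac is bidentate and must span two cis positions.
Systematic placement gives 2 geometric isomers: F mer; F fac.

2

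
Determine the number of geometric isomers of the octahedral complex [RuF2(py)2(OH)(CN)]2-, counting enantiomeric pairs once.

6

Systematic placement gives 6 geometric isomers: F cis, py trans; F cis, py cis (3 arrangements, 2 chiral); F trans, py trans; F trans, py cis.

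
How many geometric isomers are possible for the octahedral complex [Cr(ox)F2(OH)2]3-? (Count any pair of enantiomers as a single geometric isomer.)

In an octahedral complex each vertex has one trans partner and four cis neighbours.
Each ox is bidentate and must span two cis positions.
Systematic placement gives 3 geometric isomers: F trans, OH cis; F cis, OH cis (chiral); F cis, OH trans.

3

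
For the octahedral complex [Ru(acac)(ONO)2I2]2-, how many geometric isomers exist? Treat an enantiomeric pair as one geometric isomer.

3

Each acac is bidentate and must span two cis positions.
There are 3 geometric isomers: ONO cis, I trans; ONO cis, I cis (chiral); ONO trans, I cis.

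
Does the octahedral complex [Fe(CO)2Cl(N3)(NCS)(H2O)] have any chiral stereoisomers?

yes

The six octahedral sites form three mutually perpendicular trans pairs.
Systematic enumeration (placing each ligand type in turn and discarding arrangements equivalent by rotation or reflection) gives 9 geometric isomers.
Of these, 6 lack any improper symmetry element and so occur as enantiomeric pairs, giving 9 + 6 = 15 stereoisomers in total.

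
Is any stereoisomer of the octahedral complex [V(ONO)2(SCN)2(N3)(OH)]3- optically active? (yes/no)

Systematic placement gives 6 geometric isomers: ONO trans, SCN trans; ONO cis, SCN cis (3 arrangements, 2 chiral); ONO cis, SCN trans; ONO trans, SCN cis.
Of these, 2 lack any improper symmetry element and so occur as enantiomeric pairs, giving 6 + 2 = 8 stereoisomers in total.

yes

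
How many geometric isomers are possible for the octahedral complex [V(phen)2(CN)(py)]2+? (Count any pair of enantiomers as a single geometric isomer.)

In an octahedral complex each vertex has one trans partner and four cis neighbours.
Each phen is bidentate and must span two cis positions.
Systematic placement gives 2 geometric isomers: CN and py mutually cis (chiral); CN and py mutually trans.

2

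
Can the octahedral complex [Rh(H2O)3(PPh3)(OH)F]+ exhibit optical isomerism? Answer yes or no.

yes

The six octahedral sites form three mutually perpendicular trans pairs.
There are 4 geometric isomers: H2O mer (3 arrangements); H2O fac (chiral).
One of these lacks any improper symmetry element and so occurs as an enantiomeric pair, giving 4 + 1 = 5 stereoisomers in total.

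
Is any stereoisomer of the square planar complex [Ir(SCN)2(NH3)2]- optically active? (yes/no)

A square has two trans pairs of vertices; adjacent vertices are cis.
There are 2 geometric isomers: SCN cis; SCN trans.
Each arrangement has an internal mirror plane or centre of symmetry, so none is chiral.

no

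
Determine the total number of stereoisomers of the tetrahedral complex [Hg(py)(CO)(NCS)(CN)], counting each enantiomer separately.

2

In a tetrahedral complex all four positions are equivalent and every pair of ligands is adjacent — there is no cis/trans distinction.
Only one geometric arrangement is possible; it has no improper symmetry element, so it exists as a pair of enantiomers (2 stereoisomers).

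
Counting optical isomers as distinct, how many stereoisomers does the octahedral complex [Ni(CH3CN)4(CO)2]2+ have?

2

In an octahedral complex each vertex has one trans partner and four cis neighbours.
There are 2 geometric isomers: CO trans; CO cis.
Each arrangement has an internal mirror plane or centre of symmetry, so none is chiral.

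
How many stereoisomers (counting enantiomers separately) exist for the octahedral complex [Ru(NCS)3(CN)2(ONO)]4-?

3

An octahedron has six vertices in three trans pairs; every non-trans pair is cis.
There are 3 geometric isomers: NCS mer, CN trans; NCS fac, CN cis; NCS mer, CN cis.
Each arrangement has an internal mirror plane or centre of symmetry, so none is chiral.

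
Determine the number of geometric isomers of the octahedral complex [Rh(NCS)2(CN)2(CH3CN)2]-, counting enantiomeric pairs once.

5

An octahedron has six vertices in three trans pairs; every non-trans pair is cis.
Systematic placement gives 5 geometric isomers: NCS trans, CN trans, CH3CN trans; NCS cis, CN cis, CH3CN trans; NCS trans, CN cis, CH3CN cis; NCS cis, CN cis, CH3CN cis (chiral); NCS cis, CN trans, CH3CN cis.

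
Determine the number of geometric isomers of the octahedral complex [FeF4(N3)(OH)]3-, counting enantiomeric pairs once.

2

An octahedron has six vertices in three trans pairs; every non-trans pair is cis.
There are 2 geometric isomers: N3 and OH mutually trans; N3 and OH mutually cis.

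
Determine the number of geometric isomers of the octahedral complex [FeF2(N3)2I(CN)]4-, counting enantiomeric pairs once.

The six octahedral sites form three mutually perpendicular trans pairs.
Systematic placement gives 6 geometric isomers: F cis, N3 trans; F cis, N3 cis (3 arrangements, 2 chiral); F trans, N3 trans; F trans, N3 cis.

6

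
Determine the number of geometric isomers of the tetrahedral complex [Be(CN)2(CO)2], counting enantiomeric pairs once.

1

In a tetrahedral complex all four positions are equivalent and every pair of ligands is adjacent — there is no cis/trans distinction.
Only one geometric arrangement is possible.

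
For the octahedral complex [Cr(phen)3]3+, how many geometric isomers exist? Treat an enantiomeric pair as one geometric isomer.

In an octahedral complex each vertex has one trans partner and four cis neighbours.
Each phen is bidentate and must span two cis positions.
Only one geometric arrangement is possible; it has no improper symmetry element, so it exists as a pair of enantiomers (2 stereoisomers).

1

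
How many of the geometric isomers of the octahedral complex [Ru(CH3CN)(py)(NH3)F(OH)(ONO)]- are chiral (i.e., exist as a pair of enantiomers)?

In an octahedral complex each vertex has one trans partner and four cis neighbours.
Exhaustive case analysis gives 15 geometric isomers.
Of these, 15 lack any improper symmetry element and so occur as enantiomeric pairs, giving 15 + 15 = 30 stereoisomers in total.

15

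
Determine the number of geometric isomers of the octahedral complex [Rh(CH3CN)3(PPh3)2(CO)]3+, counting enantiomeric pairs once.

The six octahedral sites form three mutually perpendicular trans pairs.
Systematic placement gives 3 geometric isomers: CH3CN mer, PPh3 trans; CH3CN mer, PPh3 cis; CH3CN fac, PPh3 cis.

3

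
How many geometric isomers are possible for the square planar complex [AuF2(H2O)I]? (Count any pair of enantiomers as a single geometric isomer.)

In a square planar complex each vertex has one trans partner and two cis neighbours.
Working through the distinct placements yields 2 geometric isomers: F cis; F trans.

2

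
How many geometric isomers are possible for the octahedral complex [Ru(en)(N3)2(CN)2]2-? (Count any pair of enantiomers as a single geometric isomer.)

3

Each en is bidentate and must span two cis positions.
There are 3 geometric isomers: N3 cis, CN trans; N3 cis, CN cis (chiral); N3 trans, CN cis.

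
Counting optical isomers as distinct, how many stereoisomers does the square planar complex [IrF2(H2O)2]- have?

In a square planar complex each vertex has one trans partner and two cis neighbours.
Systematic placement gives 2 geometric isomers: F cis; F trans.
Each arrangement has an internal mirror plane or centre of symmetry, so none is chiral.

2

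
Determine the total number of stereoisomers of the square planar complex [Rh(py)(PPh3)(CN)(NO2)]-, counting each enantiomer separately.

3

In a square planar complex each vertex has one trans partner and two cis neighbours.
There are 3 geometric isomers: (CN/PPh3 trans, NO2/py trans); (CN/py trans, NO2/PPh3 trans); (CN/NO2 trans, PPh3/py trans).
Each arrangement has an internal mirror plane or centre of symmetry, so none is chiral.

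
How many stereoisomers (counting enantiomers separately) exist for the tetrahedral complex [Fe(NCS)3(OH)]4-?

1

All four vertices of a tetrahedron are equivalent and mutually adjacent, so cis/trans isomerism cannot arise.
Only one geometric arrangement is possible.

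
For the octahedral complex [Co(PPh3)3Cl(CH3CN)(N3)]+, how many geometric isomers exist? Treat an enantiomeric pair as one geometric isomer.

4

In an octahedral complex each vertex has one trans partner and four cis neighbours.
There are 4 geometric isomers: PPh3 mer (3 arrangements); PPh3 fac (chiral).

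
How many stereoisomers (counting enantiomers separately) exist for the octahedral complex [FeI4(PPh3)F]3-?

2

In an octahedral complex each vertex has one trans partner and four cis neighbours.
The distinct arrangements are (2 in all): PPh3 and F mutually cis; PPh3 and F mutually trans.
Each arrangement has an internal mirror plane or centre of symmetry, so none is chiral.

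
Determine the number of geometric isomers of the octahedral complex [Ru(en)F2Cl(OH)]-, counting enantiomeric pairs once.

4

An octahedron has six vertices in three trans pairs; every non-trans pair is cis.
Each en is bidentate and must span two cis positions.
The distinct arrangements are (4 in all): F cis (3 arrangements, 2 chiral); F trans.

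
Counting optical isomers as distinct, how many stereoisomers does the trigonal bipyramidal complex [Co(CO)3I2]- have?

3

There are 3 geometric isomers: I both equatorial; I one axial, one equatorial; I both axial.
Each arrangement has an internal mirror plane or centre of symmetry, so none is chiral.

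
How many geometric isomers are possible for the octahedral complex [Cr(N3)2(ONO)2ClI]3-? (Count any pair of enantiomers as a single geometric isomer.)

The six octahedral sites form three mutually perpendicular trans pairs.
Working through the distinct placements yields 6 geometric isomers: N3 trans, ONO trans; N3 cis, ONO cis (3 arrangements, 2 chiral); N3 cis, ONO trans; N3 trans, ONO cis.

6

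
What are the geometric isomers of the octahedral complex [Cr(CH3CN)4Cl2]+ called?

An octahedron has six vertices in three trans pairs; every non-trans pair is cis.
Working through the distinct placements yields 2 geometric isomers: Cl trans; Cl cis.

cis and trans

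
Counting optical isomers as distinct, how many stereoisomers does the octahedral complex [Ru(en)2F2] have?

Each en is bidentate and must span two cis positions.
Systematic placement gives 2 geometric isomers: F trans; F cis (chiral).
One of these lacks any improper symmetry element and so occurs as an enantiomeric pair, giving 2 + 1 = 3 stereoisomers in total.

3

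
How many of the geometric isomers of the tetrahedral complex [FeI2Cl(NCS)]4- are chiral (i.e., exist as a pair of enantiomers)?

All four vertices of a tetrahedron are equivalent and mutually adjacent, so cis/trans isomerism cannot arise.
Only one geometric arrangement is possible.

0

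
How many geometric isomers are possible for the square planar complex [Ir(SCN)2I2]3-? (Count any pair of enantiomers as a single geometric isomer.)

2

A square has two trans pairs of vertices; adjacent vertices are cis.
Working through the distinct placements yields 2 geometric isomers: SCN cis; SCN trans.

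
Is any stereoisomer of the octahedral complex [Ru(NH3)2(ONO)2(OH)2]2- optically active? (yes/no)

An octahedron has six vertices in three trans pairs; every non-trans pair is cis.
The distinct arrangements are (5 in all): NH3 trans, ONO trans, OH trans; NH3 trans, ONO cis, OH cis; NH3 cis, ONO trans, OH cis; NH3 cis, ONO cis, OH cis (chiral); NH3 cis, ONO cis, OH trans.
One of these lacks any improper symmetry element and so occurs as an enantiomeric pair, giving 5 + 1 = 6 stereoisomers in total.

yes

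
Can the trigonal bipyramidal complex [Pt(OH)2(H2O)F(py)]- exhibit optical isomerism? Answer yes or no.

yes

In a trigonal bipyramid the two axial positions differ from the three equatorial ones.
Placing the ligands in turn and identifying arrangements related by rotation or reflection leaves 7 distinct geometric isomers.
Of these, 3 lack any improper symmetry element and so occur as enantiomeric pairs, giving 7 + 3 = 10 stereoisomers in total.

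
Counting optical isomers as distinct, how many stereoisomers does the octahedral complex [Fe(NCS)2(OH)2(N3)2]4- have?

6

An octahedron has six vertices in three trans pairs; every non-trans pair is cis.
The distinct arrangements are (5 in all): NCS trans, OH trans, N3 trans; NCS cis, OH cis, N3 trans; NCS cis, OH trans, N3 cis; NCS cis, OH cis, N3 cis (chiral); NCS trans, OH cis, N3 cis.
One of these lacks any improper symmetry element and so occurs as an enantiomeric pair, giving 5 + 1 = 6 stereoisomers in total.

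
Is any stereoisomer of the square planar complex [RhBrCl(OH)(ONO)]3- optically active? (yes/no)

In a square planar complex each vertex has one trans partner and two cis neighbours.
The distinct arrangements are (3 in all): (Br/OH trans, Cl/ONO trans); (Br/ONO trans, Cl/OH trans); (Br/Cl trans, OH/ONO trans).
Each arrangement has an internal mirror plane or centre of symmetry, so none is chiral.

no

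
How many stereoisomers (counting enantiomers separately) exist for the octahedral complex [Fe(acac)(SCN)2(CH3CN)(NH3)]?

6

Each acac is bidentate and must span two cis positions.
Working through the distinct placements yields 4 geometric isomers: SCN cis (3 arrangements, 2 chiral); SCN trans.
Of these, 2 lack any improper symmetry element and so occur as enantiomeric pairs, giving 4 + 2 = 6 stereoisomers in total.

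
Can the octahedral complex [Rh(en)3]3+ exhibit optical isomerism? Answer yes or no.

yes

Each en is bidentate and must span two cis positions.
Only one geometric arrangement is possible; it has no improper symmetry element, so it exists as a pair of enantiomers (2 stereoisomers).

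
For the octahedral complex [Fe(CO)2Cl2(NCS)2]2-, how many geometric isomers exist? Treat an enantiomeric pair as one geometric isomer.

In an octahedral complex each vertex has one trans partner and four cis neighbours.
Working through the distinct placements yields 5 geometric isomers: CO trans, Cl trans, NCS trans; CO trans, Cl cis, NCS cis; CO cis, Cl cis, NCS trans; CO cis, Cl cis, NCS cis (chiral); CO cis, Cl trans, NCS cis.

5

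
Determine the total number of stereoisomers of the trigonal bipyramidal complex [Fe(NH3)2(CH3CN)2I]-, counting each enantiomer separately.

6

In a trigonal bipyramid the two axial positions differ from the three equatorial ones.
Exhaustive case analysis gives 5 geometric isomers.
One of these lacks any improper symmetry element and so occurs as an enantiomeric pair, giving 5 + 1 = 6 stereoisomers in total.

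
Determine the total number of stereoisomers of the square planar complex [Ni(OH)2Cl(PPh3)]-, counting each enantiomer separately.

2

A square has two trans pairs of vertices; adjacent vertices are cis.
Systematic placement gives 2 geometric isomers: OH cis; OH trans.
Each arrangement has an internal mirror plane or centre of symmetry, so none is chiral.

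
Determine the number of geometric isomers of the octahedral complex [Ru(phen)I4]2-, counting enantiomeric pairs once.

Each phen is bidentate and must span two cis positions.
Only one geometric arrangement is possible.

1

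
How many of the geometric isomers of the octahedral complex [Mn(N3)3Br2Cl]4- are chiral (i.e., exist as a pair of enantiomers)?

0

An octahedron has six vertices in three trans pairs; every non-trans pair is cis.
Systematic placement gives 3 geometric isomers: N3 mer, Br trans; N3 mer, Br cis; N3 fac, Br cis.
Each arrangement has an internal mirror plane or centre of symmetry, so none is chiral.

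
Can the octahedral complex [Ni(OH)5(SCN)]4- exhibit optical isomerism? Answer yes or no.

In an octahedral complex each vertex has one trans partner and four cis neighbours.
Only one geometric arrangement is possible.

no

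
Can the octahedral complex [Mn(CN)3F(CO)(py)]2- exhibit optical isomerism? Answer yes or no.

An octahedron has six vertices in three trans pairs; every non-trans pair is cis.
Systematic placement gives 4 geometric isomers: CN mer (3 arrangements); CN fac (chiral).
One of these lacks any improper symmetry element and so occurs as an enantiomeric pair, giving 4 + 1 = 5 stereoisomers in total.

yes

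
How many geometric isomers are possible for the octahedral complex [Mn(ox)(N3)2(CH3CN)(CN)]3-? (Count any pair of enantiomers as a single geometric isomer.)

The six octahedral sites form three mutually perpendicular trans pairs.
Each ox is bidentate and must span two cis positions.
There are 4 geometric isomers: N3 cis (3 arrangements, 2 chiral); N3 trans.

4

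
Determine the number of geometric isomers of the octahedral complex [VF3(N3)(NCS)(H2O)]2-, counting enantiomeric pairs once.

Systematic placement gives 4 geometric isomers: F mer (3 arrangements); F fac (chiral).

4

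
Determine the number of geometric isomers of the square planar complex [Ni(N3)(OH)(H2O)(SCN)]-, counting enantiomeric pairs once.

3

A square has two trans pairs of vertices; adjacent vertices are cis.
There are 3 geometric isomers: (H2O/OH trans, N3/SCN trans); (H2O/SCN trans, N3/OH trans); (H2O/N3 trans, OH/SCN trans).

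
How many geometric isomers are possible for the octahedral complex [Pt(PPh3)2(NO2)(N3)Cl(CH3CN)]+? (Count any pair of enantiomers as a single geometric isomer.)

Exhaustive case analysis gives 9 geometric isomers.

9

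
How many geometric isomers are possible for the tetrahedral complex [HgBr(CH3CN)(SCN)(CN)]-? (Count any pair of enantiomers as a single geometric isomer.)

All four vertices of a tetrahedron are equivalent and mutually adjacent, so cis/trans isomerism cannot arise.
Only one geometric arrangement is possible; it has no improper symmetry element, so it exists as a pair of enantiomers (2 stereoisomers).

1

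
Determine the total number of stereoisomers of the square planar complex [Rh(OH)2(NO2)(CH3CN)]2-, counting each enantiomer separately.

In a square planar complex each vertex has one trans partner and two cis neighbours.
Working through the distinct placements yields 2 geometric isomers: OH cis; OH trans.
Each arrangement has an internal mirror plane or centre of symmetry, so none is chiral.

2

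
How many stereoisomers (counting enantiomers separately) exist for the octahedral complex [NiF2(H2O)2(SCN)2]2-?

6

In an octahedral complex each vertex has one trans partner and four cis neighbours.
The distinct arrangements are (5 in all): F trans, H2O trans, SCN trans; F trans, H2O cis, SCN cis; F cis, H2O cis, SCN trans; F cis, H2O cis, SCN cis (chiral); F cis, H2O trans, SCN cis.
One of these lacks any improper symmetry element and so occurs as an enantiomeric pair, giving 5 + 1 = 6 stereoisomers in total.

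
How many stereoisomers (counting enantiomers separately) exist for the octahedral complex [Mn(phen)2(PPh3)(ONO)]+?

3

An octahedron has six vertices in three trans pairs; every non-trans pair is cis.
Each phen is bidentate and must span two cis positions.
There are 2 geometric isomers: PPh3 and ONO mutually trans; PPh3 and ONO mutually cis (chiral).
One of these lacks any improper symmetry element and so occurs as an enantiomeric pair, giving 2 + 1 = 3 stereoisomers in total.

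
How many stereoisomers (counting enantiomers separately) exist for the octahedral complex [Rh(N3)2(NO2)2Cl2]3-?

An octahedron has six vertices in three trans pairs; every non-trans pair is cis.
Systematic placement gives 5 geometric isomers: N3 trans, NO2 trans, Cl trans; N3 cis, NO2 cis, Cl trans; N3 cis, NO2 trans, Cl cis; N3 cis, NO2 cis, Cl cis (chiral); N3 trans, NO2 cis, Cl cis.
One of these lacks any improper symmetry element and so occurs as an enantiomeric pair, giving 5 + 1 = 6 stereoisomers in total.

6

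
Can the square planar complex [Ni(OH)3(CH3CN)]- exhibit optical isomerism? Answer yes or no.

Only one geometric arrangement is possible.

no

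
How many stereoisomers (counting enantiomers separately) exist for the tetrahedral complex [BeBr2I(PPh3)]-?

1

Only one geometric arrangement is possible.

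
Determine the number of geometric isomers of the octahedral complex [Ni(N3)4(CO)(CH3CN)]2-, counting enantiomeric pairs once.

2

In an octahedral complex each vertex has one trans partner and four cis neighbours.
Working through the distinct placements yields 2 geometric isomers: CO and CH3CN mutually trans; CO and CH3CN mutually cis.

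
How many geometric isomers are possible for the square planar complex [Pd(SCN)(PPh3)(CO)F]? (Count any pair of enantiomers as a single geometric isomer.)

3

In a square planar complex each vertex has one trans partner and two cis neighbours.
The distinct arrangements are (3 in all): (CO/PPh3 trans, F/SCN trans); (CO/SCN trans, F/PPh3 trans); (CO/F trans, PPh3/SCN trans).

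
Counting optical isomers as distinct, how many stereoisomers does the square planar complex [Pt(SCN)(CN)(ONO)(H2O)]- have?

3

There are 3 geometric isomers: (CN/ONO trans, H2O/SCN trans); (CN/SCN trans, H2O/ONO trans); (CN/H2O trans, ONO/SCN trans).
Each arrangement has an internal mirror plane or centre of symmetry, so none is chiral.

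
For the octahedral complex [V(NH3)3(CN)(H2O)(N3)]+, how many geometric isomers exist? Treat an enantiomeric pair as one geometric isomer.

4

An octahedron has six vertices in three trans pairs; every non-trans pair is cis.
Working through the distinct placements yields 4 geometric isomers: NH3 mer (3 arrangements); NH3 fac (chiral).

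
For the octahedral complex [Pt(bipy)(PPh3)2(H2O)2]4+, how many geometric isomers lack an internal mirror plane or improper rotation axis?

In an octahedral complex each vertex has one trans partner and four cis neighbours.
Each bipy is bidentate and must span two cis positions.
Systematic placement gives 3 geometric isomers: PPh3 cis, H2O trans; PPh3 cis, H2O cis (chiral); PPh3 trans, H2O cis.
One of these lacks any improper symmetry element and so occurs as an enantiomeric pair, giving 3 + 1 = 4 stereoisomers in total.

1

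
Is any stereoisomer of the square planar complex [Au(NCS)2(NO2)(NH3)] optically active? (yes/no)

In a square planar complex each vertex has one trans partner and two cis neighbours.
Working through the distinct placements yields 2 geometric isomers: NCS cis; NCS trans.
Each arrangement has an internal mirror plane or centre of symmetry, so none is chiral.

no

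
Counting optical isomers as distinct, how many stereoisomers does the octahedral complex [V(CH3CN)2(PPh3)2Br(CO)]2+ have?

8

In an octahedral complex each vertex has one trans partner and four cis neighbours.
The distinct arrangements are (6 in all): CH3CN cis, PPh3 trans; CH3CN cis, PPh3 cis (3 arrangements, 2 chiral); CH3CN trans, PPh3 trans; CH3CN trans, PPh3 cis.
Of these, 2 lack any improper symmetry element and so occur as enantiomeric pairs, giving 6 + 2 = 8 stereoisomers in total.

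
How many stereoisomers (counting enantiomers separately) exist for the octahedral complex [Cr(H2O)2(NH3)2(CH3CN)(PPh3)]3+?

An octahedron has six vertices in three trans pairs; every non-trans pair is cis.
Systematic placement gives 6 geometric isomers: H2O cis, NH3 cis (3 arrangements, 2 chiral); H2O cis, NH3 trans; H2O trans, NH3 cis; H2O trans, NH3 trans.
Of these, 2 lack any improper symmetry element and so occur as enantiomeric pairs, giving 6 + 2 = 8 stereoisomers in total.

8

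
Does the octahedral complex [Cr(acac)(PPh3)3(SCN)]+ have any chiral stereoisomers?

no

The six octahedral sites form three mutually perpendicular trans pairs.
Each acac is bidentate and must span two cis positions.
The distinct arrangements are (2 in all): PPh3 mer; PPh3 fac.
Each arrangement has an internal mirror plane or centre of symmetry, so none is chiral.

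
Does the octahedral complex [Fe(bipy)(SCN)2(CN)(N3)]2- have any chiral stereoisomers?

An octahedron has six vertices in three trans pairs; every non-trans pair is cis.
Each bipy is bidentate and must span two cis positions.
Working through the distinct placements yields 4 geometric isomers: SCN cis (3 arrangements, 2 chiral); SCN trans.
Of these, 2 lack any improper symmetry element and so occur as enantiomeric pairs, giving 4 + 2 = 6 stereoisomers in total.

yes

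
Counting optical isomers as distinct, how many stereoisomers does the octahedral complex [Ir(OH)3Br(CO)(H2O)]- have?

The six octahedral sites form three mutually perpendicular trans pairs.
Systematic placement gives 4 geometric isomers: OH mer (3 arrangements); OH fac (chiral).
One of these lacks any improper symmetry element and so occurs as an enantiomeric pair, giving 4 + 1 = 5 stereoisomers in total.

5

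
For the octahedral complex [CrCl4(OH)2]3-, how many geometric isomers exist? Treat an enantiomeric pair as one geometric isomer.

An octahedron has six vertices in three trans pairs; every non-trans pair is cis.
There are 2 geometric isomers: OH trans; OH cis.

2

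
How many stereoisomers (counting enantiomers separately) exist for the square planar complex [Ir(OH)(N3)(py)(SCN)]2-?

A square has two trans pairs of vertices; adjacent vertices are cis.
Working through the distinct placements yields 3 geometric isomers: (N3/SCN trans, OH/py trans); (N3/py trans, OH/SCN trans); (N3/OH trans, SCN/py trans).
Each arrangement has an internal mirror plane or centre of symmetry, so none is chiral.

3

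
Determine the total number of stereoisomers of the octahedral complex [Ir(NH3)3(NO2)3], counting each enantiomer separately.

2

The six octahedral sites form three mutually perpendicular trans pairs.
Systematic placement gives 2 geometric isomers: NH3 mer; NH3 fac.
Each arrangement has an internal mirror plane or centre of symmetry, so none is chiral.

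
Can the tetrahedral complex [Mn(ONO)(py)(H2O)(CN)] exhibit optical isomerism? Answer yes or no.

yes

All four vertices of a tetrahedron are equivalent and mutually adjacent, so cis/trans isomerism cannot arise.
Only one geometric arrangement is possible; it has no improper symmetry element, so it exists as a pair of enantiomers (2 stereoisomers).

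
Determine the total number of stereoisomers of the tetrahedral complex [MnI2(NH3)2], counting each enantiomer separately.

1

In a tetrahedral complex all four positions are equivalent and every pair of ligands is adjacent — there is no cis/trans distinction.
Only one geometric arrangement is possible.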